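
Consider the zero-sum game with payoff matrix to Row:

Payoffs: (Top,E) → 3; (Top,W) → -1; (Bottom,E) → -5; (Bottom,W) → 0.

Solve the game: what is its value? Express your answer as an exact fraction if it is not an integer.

-5/9

Row minima: Top → -1, Bottom → -5; maximin = -1.
Column maxima: E → 3, W → 0; minimax = 0.
-1 ≠ 0, so there is no saddle point; optimal play is mixed.
Let Row play Top with probability p. Expected payoff against E: 3p + (-5)(1−p) = 8p − 5; against W: (-1)p + 0(1−p) = −p.
Setting these equal: 8p − 5 = −p ⇒ 9p = 5 ⇒ p = 5/9, and the value is (8)·(5/9) − 5 = -5/9.
For Column: with q = P(E), equating Top's and Bottom's payoffs gives 4q − 1 = −5q ⇒ q = 1/9.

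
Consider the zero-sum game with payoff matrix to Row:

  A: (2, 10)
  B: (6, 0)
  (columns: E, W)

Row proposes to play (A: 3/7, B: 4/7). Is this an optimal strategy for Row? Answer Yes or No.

Yes

Against E this mix gives (3/7)·2 + (4/7)·6 = 30/7.
Against W this mix gives (3/7)·10 + (4/7)·0 = 30/7.
All of Column's active replies (E, W) yield 30/7, and no column does worse for Row. The mix makes Column indifferent and guarantees 30/7, so it is optimal.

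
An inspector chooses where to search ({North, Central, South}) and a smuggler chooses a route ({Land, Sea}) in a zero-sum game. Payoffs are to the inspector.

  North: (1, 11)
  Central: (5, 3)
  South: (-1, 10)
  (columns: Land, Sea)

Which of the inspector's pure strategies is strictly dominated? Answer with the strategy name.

South

North gives a strictly higher payoff than South against every column: 1 > -1, 11 > 10.
So South is strictly dominated and the inspector never plays it.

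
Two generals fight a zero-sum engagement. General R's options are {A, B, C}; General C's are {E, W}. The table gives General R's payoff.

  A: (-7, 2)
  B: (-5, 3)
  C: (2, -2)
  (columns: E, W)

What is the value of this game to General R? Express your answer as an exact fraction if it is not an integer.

-1/3

Row minima: A → -7, B → -5, C → -2; maximin = -2.
Column maxima: E → 2, W → 3; minimax = 2.
-2 ≠ 2, so there is no saddle point; optimal play is mixed.
A is strictly dominated by B, so General R never plays it.
On the remaining 2×2 (B, C vs E, W):
Let General R play B with probability p. Expected payoff against E: (-5)p + 2(1−p) = −7p + 2; against W: 3p + (-2)(1−p) = 5p − 2.
Setting these equal: −7p + 2 = 5p − 2 ⇒ −12p = -4 ⇒ p = 1/3, and the value is (-7)·(1/3) + 2 = -1/3.
For General C: with q = P(E), equating B's and C's payoffs gives −8q + 3 = 4q − 2 ⇒ q = 5/12.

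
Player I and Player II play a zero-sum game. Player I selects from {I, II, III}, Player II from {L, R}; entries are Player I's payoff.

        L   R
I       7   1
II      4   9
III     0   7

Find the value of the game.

59/11

Row minima: I → 1, II → 4, III → 0; maximin = 4.
Column maxima: L → 7, R → 9; minimax = 7.
4 ≠ 7, so there is no saddle point; optimal play is mixed.
III is strictly dominated by II, so Player I never plays it.
On the remaining 2×2 (I, II vs L, R):
Let Player I play I with probability p. Expected payoff against L: 7p + 4(1−p) = 3p + 4; against R: 1p + 9(1−p) = −8p + 9.
Setting these equal: 3p + 4 = −8p + 9 ⇒ 11p = 5 ⇒ p = 5/11, and the value is (3)·(5/11) + 4 = 59/11.
For Player II: with q = P(L), equating I's and II's payoffs gives 6q + 1 = −5q + 9 ⇒ q = 8/11.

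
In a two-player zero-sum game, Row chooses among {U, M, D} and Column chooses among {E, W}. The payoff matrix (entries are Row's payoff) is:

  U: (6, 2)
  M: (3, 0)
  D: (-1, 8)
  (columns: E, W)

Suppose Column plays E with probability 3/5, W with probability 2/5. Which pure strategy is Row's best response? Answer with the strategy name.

Expected payoff of U: (3/5)·6 + (2/5)·2 = 22/5.
Expected payoff of M: (3/5)·3 + (2/5)·0 = 9/5.
Expected payoff of D: (3/5)·(-1) + (2/5)·8 = 13/5.
The largest is 22/5, so Row's best response is U.

U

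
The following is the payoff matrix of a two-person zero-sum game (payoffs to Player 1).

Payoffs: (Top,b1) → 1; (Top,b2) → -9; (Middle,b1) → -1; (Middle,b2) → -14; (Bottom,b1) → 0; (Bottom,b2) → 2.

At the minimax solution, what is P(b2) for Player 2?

1/12

Row minima: Top → -9, Middle → -14, Bottom → 0; maximin = 0.
Column maxima: b1 → 1, b2 → 2; minimax = 1.
0 ≠ 1, so there is no saddle point; optimal play is mixed.
Middle is strictly dominated by Top, so Player 1 never plays it.
On the remaining 2×2 (Top, Bottom vs b1, b2):
Let Player 1 play Top with probability p. Expected payoff against b1: 1p + 0(1−p) = p; against b2: (-9)p + 2(1−p) = −11p + 2.
Setting these equal: p = −11p + 2 ⇒ 12p = 2 ⇒ p = 1/6, and the value is (1)·(1/6) = 1/6.
For Player 2: with q = P(b1), equating Top's and Bottom's payoffs gives 10q − 9 = −2q + 2 ⇒ q = 11/12.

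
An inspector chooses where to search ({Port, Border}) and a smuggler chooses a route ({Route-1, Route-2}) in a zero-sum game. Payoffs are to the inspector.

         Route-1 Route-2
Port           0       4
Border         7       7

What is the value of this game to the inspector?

7

Row minima: Port → 0, Border → 7; maximin = 7.
Column maxima: Route-1 → 7, Route-2 → 7; minimax = 7.
Since maximin = minimax = 7, there is a saddle point and the value is 7.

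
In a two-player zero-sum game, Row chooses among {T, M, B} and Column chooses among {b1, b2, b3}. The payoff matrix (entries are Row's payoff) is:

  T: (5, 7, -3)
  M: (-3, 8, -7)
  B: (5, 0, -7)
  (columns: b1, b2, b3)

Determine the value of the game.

Row minima: T → -3, M → -7, B → -7; maximin = -3.
Column maxima: b1 → 5, b2 → 8, b3 → -3; minimax = -3.
Since maximin = minimax = -3, there is a saddle point and the value is -3.

-3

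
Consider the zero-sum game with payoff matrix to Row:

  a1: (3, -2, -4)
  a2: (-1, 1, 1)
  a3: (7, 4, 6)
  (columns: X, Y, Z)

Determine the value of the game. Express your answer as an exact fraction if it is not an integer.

Row minima: a1 → -4, a2 → -1, a3 → 4; maximin = 4.
Column maxima: X → 7, Y → 4, Z → 6; minimax = 4.
Since maximin = minimax = 4, there is a saddle point and the value is 4.

4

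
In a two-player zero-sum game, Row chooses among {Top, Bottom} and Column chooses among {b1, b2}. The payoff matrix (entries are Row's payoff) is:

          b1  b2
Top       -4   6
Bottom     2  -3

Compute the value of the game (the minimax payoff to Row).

0

Row minima: Top → -4, Bottom → -3; maximin = -3.
Column maxima: b1 → 2, b2 → 6; minimax = 2.
-3 ≠ 2, so there is no saddle point; optimal play is mixed.
Let Row play Top with probability p. Expected payoff against b1: (-4)p + 2(1−p) = −6p + 2; against b2: 6p + (-3)(1−p) = 9p − 3.
Setting these equal: −6p + 2 = 9p − 3 ⇒ −15p = -5 ⇒ p = 1/3, and the value is (-6)·(1/3) + 2 = 0.
For Column: with q = P(b1), equating Top's and Bottom's payoffs gives −10q + 6 = 5q − 3 ⇒ q = 3/5.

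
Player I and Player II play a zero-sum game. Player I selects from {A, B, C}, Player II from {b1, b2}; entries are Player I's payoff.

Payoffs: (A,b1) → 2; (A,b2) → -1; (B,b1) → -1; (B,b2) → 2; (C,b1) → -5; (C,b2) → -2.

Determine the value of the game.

1/2

Row minima: A → -1, B → -1, C → -5; maximin = -1.
Column maxima: b1 → 2, b2 → 2; minimax = 2.
-1 ≠ 2, so there is no saddle point; optimal play is mixed.
C is strictly dominated by A, so Player I never plays it.
On the remaining 2×2 (A, B vs b1, b2):
Let Player I play A with probability p. Expected payoff against b1: 2p + (-1)(1−p) = 3p − 1; against b2: (-1)p + 2(1−p) = −3p + 2.
Setting these equal: 3p − 1 = −3p + 2 ⇒ 6p = 3 ⇒ p = 1/2, and the value is (3)·(1/2) − 1 = 1/2.
For Player II: with q = P(b1), equating A's and B's payoffs gives 3q − 1 = −3q + 2 ⇒ q = 1/2.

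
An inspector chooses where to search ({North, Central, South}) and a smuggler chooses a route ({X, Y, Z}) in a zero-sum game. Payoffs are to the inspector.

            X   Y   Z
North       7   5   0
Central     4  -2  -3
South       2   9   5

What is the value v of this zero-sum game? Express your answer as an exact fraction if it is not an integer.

7/2

Row minima: North → 0, Central → -3, South → 2; maximin = 2.
Column maxima: X → 7, Y → 9, Z → 5; minimax = 5.
2 ≠ 5, so there is no saddle point; optimal play is mixed.
Central is strictly dominated by North, so the inspector never plays it.
Y is strictly dominated by Z (it gives the inspector strictly more in every row), so the smuggler never plays it.
On the remaining 2×2 (North, South vs X, Z):
Let the inspector play North with probability p. Expected payoff against X: 7p + 2(1−p) = 5p + 2; against Z: 0p + 5(1−p) = −5p + 5.
Setting these equal: 5p + 2 = −5p + 5 ⇒ 10p = 3 ⇒ p = 3/10, and the value is (5)·(3/10) + 2 = 7/2.
For the smuggler: with q = P(X), equating North's and South's payoffs gives 7q = −3q + 5 ⇒ q = 1/2.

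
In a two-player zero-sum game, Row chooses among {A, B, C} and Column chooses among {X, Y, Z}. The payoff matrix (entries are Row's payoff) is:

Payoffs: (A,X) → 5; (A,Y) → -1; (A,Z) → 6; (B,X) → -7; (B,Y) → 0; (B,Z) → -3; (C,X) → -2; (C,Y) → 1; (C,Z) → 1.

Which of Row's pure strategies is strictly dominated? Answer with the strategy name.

B

C gives a strictly higher payoff than B against every column: -2 > -7, 1 > 0, 1 > -3.
So B is strictly dominated and Row never plays it.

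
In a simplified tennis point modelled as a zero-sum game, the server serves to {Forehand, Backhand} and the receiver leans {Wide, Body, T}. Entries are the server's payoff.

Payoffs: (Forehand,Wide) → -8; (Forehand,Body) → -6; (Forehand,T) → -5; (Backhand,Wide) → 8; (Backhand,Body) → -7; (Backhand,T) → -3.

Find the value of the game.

-104/17

Row minima: Forehand → -8, Backhand → -7; maximin = -7.
Column maxima: Wide → 8, Body → -6, T → -3; minimax = -6.
-7 ≠ -6, so there is no saddle point; optimal play is mixed.
T is strictly dominated by Body (it gives the server strictly more in every row), so the receiver never plays it.
On the remaining 2×2 (Forehand, Backhand vs Wide, Body):
Let the server play Forehand with probability p. Expected payoff against Wide: (-8)p + 8(1−p) = −16p + 8; against Body: (-6)p + (-7)(1−p) = p − 7.
Setting these equal: −16p + 8 = p − 7 ⇒ −17p = -15 ⇒ p = 15/17, and the value is (-16)·(15/17) + 8 = -104/17.
For the receiver: with q = P(Wide), equating Forehand's and Backhand's payoffs gives −2q − 6 = 15q − 7 ⇒ q = 1/17.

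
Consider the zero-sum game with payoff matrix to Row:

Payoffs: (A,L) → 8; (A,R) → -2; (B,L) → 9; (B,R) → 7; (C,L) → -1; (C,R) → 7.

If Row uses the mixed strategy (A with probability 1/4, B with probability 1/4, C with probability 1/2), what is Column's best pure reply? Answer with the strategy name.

L

If Column plays L, Row's expected payoff is (1/4)·8 + (1/4)·9 + (1/2)·(-1) = 15/4.
If Column plays R, Row's expected payoff is (1/4)·(-2) + (1/4)·7 + (1/2)·7 = 19/4.
Column minimizes Row's payoff; the smallest is 15/4, so the best response is L.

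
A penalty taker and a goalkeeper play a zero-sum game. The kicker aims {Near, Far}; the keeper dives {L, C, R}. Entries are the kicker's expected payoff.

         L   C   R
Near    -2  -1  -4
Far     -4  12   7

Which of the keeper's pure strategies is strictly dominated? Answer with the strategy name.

L holds the kicker's payoff strictly below C in every row: -2 < -1, -4 < 12.
So C is strictly dominated for the keeper.

C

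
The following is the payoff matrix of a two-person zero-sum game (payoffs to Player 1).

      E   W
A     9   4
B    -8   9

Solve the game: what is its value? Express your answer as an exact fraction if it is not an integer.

113/22

Row minima: A → 4, B → -8; maximin = 4.
Column maxima: E → 9, W → 9; minimax = 9.
4 ≠ 9, so there is no saddle point; optimal play is mixed.
Let Player 1 play A with probability p. Expected payoff against E: 9p + (-8)(1−p) = 17p − 8; against W: 4p + 9(1−p) = −5p + 9.
Setting these equal: 17p − 8 = −5p + 9 ⇒ 22p = 17 ⇒ p = 17/22, and the value is (17)·(17/22) − 8 = 113/22.
For Player 2: with q = P(E), equating A's and B's payoffs gives 5q + 4 = −17q + 9 ⇒ q = 5/22.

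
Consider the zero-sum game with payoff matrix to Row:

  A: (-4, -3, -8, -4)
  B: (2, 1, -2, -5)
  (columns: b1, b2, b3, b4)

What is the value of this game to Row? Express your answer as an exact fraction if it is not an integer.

Row minima: A → -8, B → -5; maximin = -5.
Column maxima: b1 → 2, b2 → 1, b3 → -2, b4 → -4; minimax = -4.
-5 ≠ -4, so there is no saddle point; optimal play is mixed.
b1 is strictly dominated by b3 (it gives Row strictly more in every row), so Column never plays it.
b2 is strictly dominated by b3 (it gives Row strictly more in every row), so Column never plays it.
On the remaining 2×2 (A, B vs b3, b4):
Let Row play A with probability p. Expected payoff against b3: (-8)p + (-2)(1−p) = −6p − 2; against b4: (-4)p + (-5)(1−p) = p − 5.
Setting these equal: −6p − 2 = p − 5 ⇒ −7p = -3 ⇒ p = 3/7, and the value is (-6)·(3/7) − 2 = -32/7.
For Column: with q = P(b3), equating A's and B's payoffs gives −4q − 4 = 3q − 5 ⇒ q = 1/7.

-32/7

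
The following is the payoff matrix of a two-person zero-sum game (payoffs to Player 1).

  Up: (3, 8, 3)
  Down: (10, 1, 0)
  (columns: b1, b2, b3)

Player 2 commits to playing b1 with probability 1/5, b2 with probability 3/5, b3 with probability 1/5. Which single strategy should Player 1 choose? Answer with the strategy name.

Up

Expected payoff of Up: (1/5)·3 + (3/5)·8 + (1/5)·3 = 6.
Expected payoff of Down: (1/5)·10 + (3/5)·1 + (1/5)·0 = 13/5.
The largest is 6, so Player 1's best response is Up.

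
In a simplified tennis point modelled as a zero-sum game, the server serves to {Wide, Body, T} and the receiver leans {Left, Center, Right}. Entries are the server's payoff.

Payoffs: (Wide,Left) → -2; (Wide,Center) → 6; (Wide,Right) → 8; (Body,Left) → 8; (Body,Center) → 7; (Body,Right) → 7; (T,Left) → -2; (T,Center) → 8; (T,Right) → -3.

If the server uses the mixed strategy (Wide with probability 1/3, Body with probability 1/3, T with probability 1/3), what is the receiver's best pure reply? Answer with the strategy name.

If the receiver plays Left, the server's expected payoff is (1/3)·(-2) + (1/3)·8 + (1/3)·(-2) = 4/3.
If the receiver plays Center, the server's expected payoff is (1/3)·6 + (1/3)·7 + (1/3)·8 = 7.
If the receiver plays Right, the server's expected payoff is (1/3)·8 + (1/3)·7 + (1/3)·(-3) = 4.
The receiver minimizes the server's payoff; the smallest is 4/3, so the best response is Left.

Left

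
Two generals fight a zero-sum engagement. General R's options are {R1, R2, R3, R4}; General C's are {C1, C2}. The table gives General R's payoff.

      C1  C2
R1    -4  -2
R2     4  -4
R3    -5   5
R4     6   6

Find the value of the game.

Row minima: R1 → -4, R2 → -4, R3 → -5, R4 → 6; maximin = 6.
Column maxima: C1 → 6, C2 → 6; minimax = 6.
Since maximin = minimax = 6, there is a saddle point and the value is 6.

6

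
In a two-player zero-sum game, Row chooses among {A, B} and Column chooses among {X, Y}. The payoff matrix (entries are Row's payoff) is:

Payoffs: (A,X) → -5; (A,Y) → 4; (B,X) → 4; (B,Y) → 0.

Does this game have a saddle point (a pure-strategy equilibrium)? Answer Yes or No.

Row minima: A → -5, B → 0; maximin = 0.
Column maxima: X → 4, Y → 4; minimax = 4.
0 ≠ 4, so no pure-strategy equilibrium exists.

No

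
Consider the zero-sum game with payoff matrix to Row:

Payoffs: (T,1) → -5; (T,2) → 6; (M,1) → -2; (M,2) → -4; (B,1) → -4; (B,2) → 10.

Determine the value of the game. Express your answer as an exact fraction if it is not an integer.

Row minima: T → -5, M → -4, B → -4; maximin = -4.
Column maxima: 1 → -2, 2 → 10; minimax = -2.
-4 ≠ -2, so there is no saddle point; optimal play is mixed.
T is strictly dominated by B, so Row never plays it.
On the remaining 2×2 (M, B vs 1, 2):
Let Row play M with probability p. Expected payoff against 1: (-2)p + (-4)(1−p) = 2p − 4; against 2: (-4)p + 10(1−p) = −14p + 10.
Setting these equal: 2p − 4 = −14p + 10 ⇒ 16p = 14 ⇒ p = 7/8, and the value is (2)·(7/8) − 4 = -9/4.
For Column: with q = P(1), equating M's and B's payoffs gives 2q − 4 = −14q + 10 ⇒ q = 7/8.

-9/4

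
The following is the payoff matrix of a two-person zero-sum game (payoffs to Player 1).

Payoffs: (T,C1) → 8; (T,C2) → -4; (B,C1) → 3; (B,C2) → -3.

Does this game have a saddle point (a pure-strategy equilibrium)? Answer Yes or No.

Yes

Row minima: T → -4, B → -3; maximin = -3.
Column maxima: C1 → 8, C2 → -3; minimax = -3.
maximin = minimax = -3, so a saddle point exists.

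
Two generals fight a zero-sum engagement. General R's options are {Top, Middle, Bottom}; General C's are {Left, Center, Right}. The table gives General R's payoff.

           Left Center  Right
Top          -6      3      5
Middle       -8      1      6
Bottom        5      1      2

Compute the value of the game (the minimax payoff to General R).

21/13

Row minima: Top → -6, Middle → -8, Bottom → 1; maximin = 1.
Column maxima: Left → 5, Center → 3, Right → 6; minimax = 3.
1 ≠ 3, so there is no saddle point; optimal play is mixed.
Right is strictly dominated by Center (it gives General R strictly more in every row), so General C never plays it.
With Right eliminated, Middle is strictly dominated by Top (Top gives General R strictly more in every remaining column), so General R never plays it.
On the remaining 2×2 (Top, Bottom vs Left, Center):
Let General R play Top with probability p. Expected payoff against Left: (-6)p + 5(1−p) = −11p + 5; against Center: 3p + 1(1−p) = 2p + 1.
Setting these equal: −11p + 5 = 2p + 1 ⇒ −13p = -4 ⇒ p = 4/13, and the value is (-11)·(4/13) + 5 = 21/13.
For General C: with q = P(Left), equating Top's and Bottom's payoffs gives −9q + 3 = 4q + 1 ⇒ q = 2/13.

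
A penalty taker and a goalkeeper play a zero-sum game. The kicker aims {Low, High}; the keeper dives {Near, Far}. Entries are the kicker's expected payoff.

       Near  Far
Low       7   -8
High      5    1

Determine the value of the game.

1

Row minima: Low → -8, High → 1; maximin = 1.
Column maxima: Near → 7, Far → 1; minimax = 1.
Since maximin = minimax = 1, there is a saddle point and the value is 1.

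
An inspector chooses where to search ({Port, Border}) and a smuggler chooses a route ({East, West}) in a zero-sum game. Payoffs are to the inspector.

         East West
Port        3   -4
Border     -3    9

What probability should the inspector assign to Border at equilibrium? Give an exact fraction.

Row minima: Port → -4, Border → -3; maximin = -3.
Column maxima: East → 3, West → 9; minimax = 3.
-3 ≠ 3, so there is no saddle point; optimal play is mixed.
Let the inspector play Port with probability p. Expected payoff against East: 3p + (-3)(1−p) = 6p − 3; against West: (-4)p + 9(1−p) = −13p + 9.
Setting these equal: 6p − 3 = −13p + 9 ⇒ 19p = 12 ⇒ p = 12/19, and the value is (6)·(12/19) − 3 = 15/19.
For the smuggler: with q = P(East), equating Port's and Border's payoffs gives 7q − 4 = −12q + 9 ⇒ q = 13/19.

7/19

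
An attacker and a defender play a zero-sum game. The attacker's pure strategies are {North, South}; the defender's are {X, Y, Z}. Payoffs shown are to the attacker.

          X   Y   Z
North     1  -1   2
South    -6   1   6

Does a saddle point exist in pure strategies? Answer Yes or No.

Row minima: North → -1, South → -6; maximin = -1.
Column maxima: X → 1, Y → 1, Z → 6; minimax = 1.
-1 ≠ 1, so no pure-strategy equilibrium exists.

No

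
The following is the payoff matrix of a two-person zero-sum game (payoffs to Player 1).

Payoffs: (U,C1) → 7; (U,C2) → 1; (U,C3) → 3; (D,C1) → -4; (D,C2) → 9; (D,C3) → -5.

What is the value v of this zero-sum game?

Row minima: U → 1, D → -5; maximin = 1.
Column maxima: C1 → 7, C2 → 9, C3 → 3; minimax = 3.
1 ≠ 3, so there is no saddle point; optimal play is mixed.
C1 is strictly dominated by C3 (it gives Player 1 strictly more in every row), so Player 2 never plays it.
On the remaining 2×2 (U, D vs C2, C3):
Let Player 1 play U with probability p. Expected payoff against C2: 1p + 9(1−p) = −8p + 9; against C3: 3p + (-5)(1−p) = 8p − 5.
Setting these equal: −8p + 9 = 8p − 5 ⇒ −16p = -14 ⇒ p = 7/8, and the value is (-8)·(7/8) + 9 = 2.
For Player 2: with q = P(C2), equating U's and D's payoffs gives −2q + 3 = 14q − 5 ⇒ q = 1/2.

2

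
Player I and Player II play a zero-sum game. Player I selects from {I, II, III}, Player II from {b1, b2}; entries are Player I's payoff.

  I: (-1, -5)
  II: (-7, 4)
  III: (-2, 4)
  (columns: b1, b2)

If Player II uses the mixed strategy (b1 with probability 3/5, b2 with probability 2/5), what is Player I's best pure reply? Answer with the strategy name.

Expected payoff of I: (3/5)·(-1) + (2/5)·(-5) = -13/5.
Expected payoff of II: (3/5)·(-7) + (2/5)·4 = -13/5.
Expected payoff of III: (3/5)·(-2) + (2/5)·4 = 2/5.
The largest is 2/5, so Player I's best response is III.

III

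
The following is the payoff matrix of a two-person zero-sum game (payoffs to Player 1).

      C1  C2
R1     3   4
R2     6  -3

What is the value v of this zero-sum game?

Row minima: R1 → 3, R2 → -3; maximin = 3.
Column maxima: C1 → 6, C2 → 4; minimax = 4.
3 ≠ 4, so there is no saddle point; optimal play is mixed.
Let Player 1 play R1 with probability p. Expected payoff against C1: 3p + 6(1−p) = −3p + 6; against C2: 4p + (-3)(1−p) = 7p − 3.
Setting these equal: −3p + 6 = 7p − 3 ⇒ −10p = -9 ⇒ p = 9/10, and the value is (-3)·(9/10) + 6 = 33/10.
For Player 2: with q = P(C1), equating R1's and R2's payoffs gives −q + 4 = 9q − 3 ⇒ q = 7/10.

33/10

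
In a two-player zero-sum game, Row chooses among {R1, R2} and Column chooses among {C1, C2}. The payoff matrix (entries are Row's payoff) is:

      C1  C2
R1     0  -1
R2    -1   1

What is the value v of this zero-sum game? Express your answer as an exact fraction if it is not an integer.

Row minima: R1 → -1, R2 → -1; maximin = -1.
Column maxima: C1 → 0, C2 → 1; minimax = 0.
-1 ≠ 0, so there is no saddle point; optimal play is mixed.
Let Row play R1 with probability p. Expected payoff against C1: 0p + (-1)(1−p) = p − 1; against C2: (-1)p + 1(1−p) = −2p + 1.
Setting these equal: p − 1 = −2p + 1 ⇒ 3p = 2 ⇒ p = 2/3, and the value is (1)·(2/3) − 1 = -1/3.
For Column: with q = P(C1), equating R1's and R2's payoffs gives q − 1 = −2q + 1 ⇒ q = 2/3.

-1/3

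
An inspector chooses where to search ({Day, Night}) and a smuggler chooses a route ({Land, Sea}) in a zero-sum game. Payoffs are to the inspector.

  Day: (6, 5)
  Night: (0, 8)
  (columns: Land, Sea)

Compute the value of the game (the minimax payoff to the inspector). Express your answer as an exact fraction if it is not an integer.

16/3

Row minima: Day → 5, Night → 0; maximin = 5.
Column maxima: Land → 6, Sea → 8; minimax = 6.
5 ≠ 6, so there is no saddle point; optimal play is mixed.
Let the inspector play Day with probability p. Expected payoff against Land: 6p + 0(1−p) = 6p; against Sea: 5p + 8(1−p) = −3p + 8.
Setting these equal: 6p = −3p + 8 ⇒ 9p = 8 ⇒ p = 8/9, and the value is (6)·(8/9) = 16/3.
For the smuggler: with q = P(Land), equating Day's and Night's payoffs gives q + 5 = −8q + 8 ⇒ q = 1/3.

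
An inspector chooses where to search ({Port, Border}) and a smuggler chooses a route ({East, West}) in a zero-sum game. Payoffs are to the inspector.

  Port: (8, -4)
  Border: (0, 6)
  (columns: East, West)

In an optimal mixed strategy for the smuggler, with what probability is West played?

Row minima: Port → -4, Border → 0; maximin = 0.
Column maxima: East → 8, West → 6; minimax = 6.
0 ≠ 6, so there is no saddle point; optimal play is mixed.
Let the inspector play Port with probability p. Expected payoff against East: 8p + 0(1−p) = 8p; against West: (-4)p + 6(1−p) = −10p + 6.
Setting these equal: 8p = −10p + 6 ⇒ 18p = 6 ⇒ p = 1/3, and the value is (8)·(1/3) = 8/3.
For the smuggler: with q = P(East), equating Port's and Border's payoffs gives 12q − 4 = −6q + 6 ⇒ q = 5/9.

4/9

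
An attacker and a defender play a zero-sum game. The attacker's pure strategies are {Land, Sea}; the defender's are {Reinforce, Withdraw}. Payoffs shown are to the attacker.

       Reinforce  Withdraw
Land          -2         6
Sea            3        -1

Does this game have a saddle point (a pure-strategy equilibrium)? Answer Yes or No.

No

Row minima: Land → -2, Sea → -1; maximin = -1.
Column maxima: Reinforce → 3, Withdraw → 6; minimax = 3.
-1 ≠ 3, so no pure-strategy equilibrium exists.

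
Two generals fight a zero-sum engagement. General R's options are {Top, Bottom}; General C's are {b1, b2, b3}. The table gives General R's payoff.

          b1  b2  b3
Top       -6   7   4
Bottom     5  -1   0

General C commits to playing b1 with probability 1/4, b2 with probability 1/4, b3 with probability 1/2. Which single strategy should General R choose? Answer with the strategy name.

Top

Expected payoff of Top: (1/4)·(-6) + (1/4)·7 + (1/2)·4 = 9/4.
Expected payoff of Bottom: (1/4)·5 + (1/4)·(-1) + (1/2)·0 = 1.
The largest is 9/4, so General R's best response is Top.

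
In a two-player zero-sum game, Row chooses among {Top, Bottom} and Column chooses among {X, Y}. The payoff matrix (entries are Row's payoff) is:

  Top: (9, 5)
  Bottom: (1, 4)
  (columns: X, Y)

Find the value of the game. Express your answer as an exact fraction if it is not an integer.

Row minima: Top → 5, Bottom → 1; maximin = 5.
Column maxima: X → 9, Y → 5; minimax = 5.
Since maximin = minimax = 5, there is a saddle point and the value is 5.

5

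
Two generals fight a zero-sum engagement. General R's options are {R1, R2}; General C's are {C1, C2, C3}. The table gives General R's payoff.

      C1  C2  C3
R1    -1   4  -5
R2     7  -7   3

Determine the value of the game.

-23/19

Row minima: R1 → -5, R2 → -7; maximin = -5.
Column maxima: C1 → 7, C2 → 4, C3 → 3; minimax = 3.
-5 ≠ 3, so there is no saddle point; optimal play is mixed.
C1 is strictly dominated by C3 (it gives General R strictly more in every row), so General C never plays it.
On the remaining 2×2 (R1, R2 vs C2, C3):
Let General R play R1 with probability p. Expected payoff against C2: 4p + (-7)(1−p) = 11p − 7; against C3: (-5)p + 3(1−p) = −8p + 3.
Setting these equal: 11p − 7 = −8p + 3 ⇒ 19p = 10 ⇒ p = 10/19, and the value is (11)·(10/19) − 7 = -23/19.
For General C: with q = P(C2), equating R1's and R2's payoffs gives 9q − 5 = −10q + 3 ⇒ q = 8/19.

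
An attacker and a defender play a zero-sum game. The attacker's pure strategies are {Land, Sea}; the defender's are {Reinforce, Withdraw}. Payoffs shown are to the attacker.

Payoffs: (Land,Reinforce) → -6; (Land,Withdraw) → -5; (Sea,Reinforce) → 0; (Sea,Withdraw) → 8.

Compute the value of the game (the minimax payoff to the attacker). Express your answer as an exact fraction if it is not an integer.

0

Row minima: Land → -6, Sea → 0; maximin = 0.
Column maxima: Reinforce → 0, Withdraw → 8; minimax = 0.
Since maximin = minimax = 0, there is a saddle point and the value is 0.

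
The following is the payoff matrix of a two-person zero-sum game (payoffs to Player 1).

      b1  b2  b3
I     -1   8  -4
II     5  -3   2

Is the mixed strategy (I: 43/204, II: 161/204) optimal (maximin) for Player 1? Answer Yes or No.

No

Against b1 this mix gives (43/204)·(-1) + (161/204)·5 = 127/34.
Against b2 this mix gives (43/204)·8 + (161/204)·(-3) = -139/204.
Against b3 this mix gives (43/204)·(-4) + (161/204)·2 = 25/34.
Player 2 will play b2, holding Player 1 to -139/204. Shifting weight toward the row that does better against b2 would raise this floor (the equalizing mix achieves 4/17 against both b2 and b3), so the proposed strategy is not optimal.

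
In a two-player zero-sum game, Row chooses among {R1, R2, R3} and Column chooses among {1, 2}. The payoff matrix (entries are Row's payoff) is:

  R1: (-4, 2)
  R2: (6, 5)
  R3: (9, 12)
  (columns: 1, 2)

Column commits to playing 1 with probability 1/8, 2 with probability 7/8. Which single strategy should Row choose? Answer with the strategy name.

R3

Expected payoff of R1: (1/8)·(-4) + (7/8)·2 = 5/4.
Expected payoff of R2: (1/8)·6 + (7/8)·5 = 41/8.
Expected payoff of R3: (1/8)·9 + (7/8)·12 = 93/8.
The largest is 93/8, so Row's best response is R3.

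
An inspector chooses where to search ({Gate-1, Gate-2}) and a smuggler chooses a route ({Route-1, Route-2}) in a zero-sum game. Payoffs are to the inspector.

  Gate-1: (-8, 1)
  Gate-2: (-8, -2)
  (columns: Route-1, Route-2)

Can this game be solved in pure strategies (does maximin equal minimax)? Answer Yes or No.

Yes

Row minima: Gate-1 → -8, Gate-2 → -8; maximin = -8.
Column maxima: Route-1 → -8, Route-2 → 1; minimax = -8.
maximin = minimax = -8, so a saddle point exists.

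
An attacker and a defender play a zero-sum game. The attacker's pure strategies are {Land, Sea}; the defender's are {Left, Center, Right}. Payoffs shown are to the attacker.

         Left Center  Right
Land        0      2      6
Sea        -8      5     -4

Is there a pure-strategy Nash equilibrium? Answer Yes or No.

Yes

Row minima: Land → 0, Sea → -8; maximin = 0.
Column maxima: Left → 0, Center → 5, Right → 6; minimax = 0.
maximin = minimax = 0, so a saddle point exists.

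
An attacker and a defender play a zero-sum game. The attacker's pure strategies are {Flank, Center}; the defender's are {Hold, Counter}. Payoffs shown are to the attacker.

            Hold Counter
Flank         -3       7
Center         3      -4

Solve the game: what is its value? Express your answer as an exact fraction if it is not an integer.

9/17

Row minima: Flank → -3, Center → -4; maximin = -3.
Column maxima: Hold → 3, Counter → 7; minimax = 3.
-3 ≠ 3, so there is no saddle point; optimal play is mixed.
Let the attacker play Flank with probability p. Expected payoff against Hold: (-3)p + 3(1−p) = −6p + 3; against Counter: 7p + (-4)(1−p) = 11p − 4.
Setting these equal: −6p + 3 = 11p − 4 ⇒ −17p = -7 ⇒ p = 7/17, and the value is (-6)·(7/17) + 3 = 9/17.
For the defender: with q = P(Hold), equating Flank's and Center's payoffs gives −10q + 7 = 7q − 4 ⇒ q = 11/17.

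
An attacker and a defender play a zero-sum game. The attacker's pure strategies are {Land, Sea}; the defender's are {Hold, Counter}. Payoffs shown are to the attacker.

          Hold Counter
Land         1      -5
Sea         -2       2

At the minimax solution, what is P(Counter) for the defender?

Row minima: Land → -5, Sea → -2; maximin = -2.
Column maxima: Hold → 1, Counter → 2; minimax = 1.
-2 ≠ 1, so there is no saddle point; optimal play is mixed.
Let the attacker play Land with probability p. Expected payoff against Hold: 1p + (-2)(1−p) = 3p − 2; against Counter: (-5)p + 2(1−p) = −7p + 2.
Setting these equal: 3p − 2 = −7p + 2 ⇒ 10p = 4 ⇒ p = 2/5, and the value is (3)·(2/5) − 2 = -4/5.
For the defender: with q = P(Hold), equating Land's and Sea's payoffs gives 6q − 5 = −4q + 2 ⇒ q = 7/10.

3/10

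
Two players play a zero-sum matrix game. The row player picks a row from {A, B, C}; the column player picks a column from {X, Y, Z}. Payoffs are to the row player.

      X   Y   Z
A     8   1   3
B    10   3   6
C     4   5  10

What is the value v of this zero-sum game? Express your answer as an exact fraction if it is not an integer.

Row minima: A → 1, B → 3, C → 4; maximin = 4.
Column maxima: X → 10, Y → 5, Z → 10; minimax = 5.
4 ≠ 5, so there is no saddle point; optimal play is mixed.
A is strictly dominated by B, so the row player never plays it.
Z is strictly dominated by Y (it gives the row player strictly more in every row), so the column player never plays it.
On the remaining 2×2 (B, C vs X, Y):
Let the row player play B with probability p. Expected payoff against X: 10p + 4(1−p) = 6p + 4; against Y: 3p + 5(1−p) = −2p + 5.
Setting these equal: 6p + 4 = −2p + 5 ⇒ 8p = 1 ⇒ p = 1/8, and the value is (6)·(1/8) + 4 = 19/4.
For the column player: with q = P(X), equating B's and C's payoffs gives 7q + 3 = −q + 5 ⇒ q = 1/4.

19/4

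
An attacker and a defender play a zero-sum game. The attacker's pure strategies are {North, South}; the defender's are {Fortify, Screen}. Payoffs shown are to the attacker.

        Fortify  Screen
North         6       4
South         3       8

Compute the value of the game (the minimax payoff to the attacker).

Row minima: North → 4, South → 3; maximin = 4.
Column maxima: Fortify → 6, Screen → 8; minimax = 6.
4 ≠ 6, so there is no saddle point; optimal play is mixed.
Let the attacker play North with probability p. Expected payoff against Fortify: 6p + 3(1−p) = 3p + 3; against Screen: 4p + 8(1−p) = −4p + 8.
Setting these equal: 3p + 3 = −4p + 8 ⇒ 7p = 5 ⇒ p = 5/7, and the value is (3)·(5/7) + 3 = 36/7.
For the defender: with q = P(Fortify), equating North's and South's payoffs gives 2q + 4 = −5q + 8 ⇒ q = 4/7.

36/7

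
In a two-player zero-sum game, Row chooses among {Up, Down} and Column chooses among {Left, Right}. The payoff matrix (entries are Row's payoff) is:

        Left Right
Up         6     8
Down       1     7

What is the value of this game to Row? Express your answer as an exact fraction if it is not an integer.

6

Row minima: Up → 6, Down → 1; maximin = 6.
Column maxima: Left → 6, Right → 8; minimax = 6.
Since maximin = minimax = 6, there is a saddle point and the value is 6.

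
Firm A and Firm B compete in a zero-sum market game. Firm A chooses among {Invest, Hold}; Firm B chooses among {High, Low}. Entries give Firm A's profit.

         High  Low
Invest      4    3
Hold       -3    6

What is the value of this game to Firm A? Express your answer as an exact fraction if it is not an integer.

33/10

Row minima: Invest → 3, Hold → -3; maximin = 3.
Column maxima: High → 4, Low → 6; minimax = 4.
3 ≠ 4, so there is no saddle point; optimal play is mixed.
Let Firm A play Invest with probability p. Expected payoff against High: 4p + (-3)(1−p) = 7p − 3; against Low: 3p + 6(1−p) = −3p + 6.
Setting these equal: 7p − 3 = −3p + 6 ⇒ 10p = 9 ⇒ p = 9/10, and the value is (7)·(9/10) − 3 = 33/10.
For Firm B: with q = P(High), equating Invest's and Hold's payoffs gives q + 3 = −9q + 6 ⇒ q = 3/10.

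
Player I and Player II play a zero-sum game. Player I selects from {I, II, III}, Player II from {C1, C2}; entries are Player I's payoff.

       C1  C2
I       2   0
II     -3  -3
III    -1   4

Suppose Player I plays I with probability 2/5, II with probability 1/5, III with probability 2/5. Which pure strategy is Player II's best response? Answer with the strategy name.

C1

If Player II plays C1, Player I's expected payoff is (2/5)·2 + (1/5)·(-3) + (2/5)·(-1) = -1/5.
If Player II plays C2, Player I's expected payoff is (2/5)·0 + (1/5)·(-3) + (2/5)·4 = 1.
Player II minimizes Player I's payoff; the smallest is -1/5, so the best response is C1.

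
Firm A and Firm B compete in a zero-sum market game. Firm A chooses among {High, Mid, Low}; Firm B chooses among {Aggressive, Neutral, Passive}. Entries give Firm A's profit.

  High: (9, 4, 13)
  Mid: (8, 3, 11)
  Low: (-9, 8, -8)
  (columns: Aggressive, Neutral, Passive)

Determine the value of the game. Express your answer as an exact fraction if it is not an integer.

54/11

Row minima: High → 4, Mid → 3, Low → -9; maximin = 4.
Column maxima: Aggressive → 9, Neutral → 8, Passive → 13; minimax = 8.
4 ≠ 8, so there is no saddle point; optimal play is mixed.
Mid is strictly dominated by High, so Firm A never plays it.
Passive is strictly dominated by Aggressive (it gives Firm A strictly more in every row), so Firm B never plays it.
On the remaining 2×2 (High, Low vs Aggressive, Neutral):
Let Firm A play High with probability p. Expected payoff against Aggressive: 9p + (-9)(1−p) = 18p − 9; against Neutral: 4p + 8(1−p) = −4p + 8.
Setting these equal: 18p − 9 = −4p + 8 ⇒ 22p = 17 ⇒ p = 17/22, and the value is (18)·(17/22) − 9 = 54/11.
For Firm B: with q = P(Aggressive), equating High's and Low's payoffs gives 5q + 4 = −17q + 8 ⇒ q = 2/11.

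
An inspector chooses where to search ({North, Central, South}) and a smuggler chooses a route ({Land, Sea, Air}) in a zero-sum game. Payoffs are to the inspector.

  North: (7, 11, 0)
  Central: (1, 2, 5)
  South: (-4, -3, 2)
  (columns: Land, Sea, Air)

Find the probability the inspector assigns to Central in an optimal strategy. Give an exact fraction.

Row minima: North → 0, Central → 1, South → -4; maximin = 1.
Column maxima: Land → 7, Sea → 11, Air → 5; minimax = 5.
1 ≠ 5, so there is no saddle point; optimal play is mixed.
South is strictly dominated by Central, so the inspector never plays it.
Sea is strictly dominated by Land (it gives the inspector strictly more in every row), so the smuggler never plays it.
On the remaining 2×2 (North, Central vs Land, Air):
Let the inspector play North with probability p. Expected payoff against Land: 7p + 1(1−p) = 6p + 1; against Air: 0p + 5(1−p) = −5p + 5.
Setting these equal: 6p + 1 = −5p + 5 ⇒ 11p = 4 ⇒ p = 4/11, and the value is (6)·(4/11) + 1 = 35/11.
For the smuggler: with q = P(Land), equating North's and Central's payoffs gives 7q = −4q + 5 ⇒ q = 5/11.

7/11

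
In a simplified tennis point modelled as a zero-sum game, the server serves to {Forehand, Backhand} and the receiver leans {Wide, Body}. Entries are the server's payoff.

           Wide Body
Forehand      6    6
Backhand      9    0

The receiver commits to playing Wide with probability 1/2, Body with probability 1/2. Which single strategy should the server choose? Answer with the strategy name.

Forehand

Expected payoff of Forehand: (1/2)·6 + (1/2)·6 = 6.
Expected payoff of Backhand: (1/2)·9 + (1/2)·0 = 9/2.
The largest is 6, so the server's best response is Forehand.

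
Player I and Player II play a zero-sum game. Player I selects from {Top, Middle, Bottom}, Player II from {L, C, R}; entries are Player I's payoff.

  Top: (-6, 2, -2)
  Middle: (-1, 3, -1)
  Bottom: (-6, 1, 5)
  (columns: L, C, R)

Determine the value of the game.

Row minima: Top → -6, Middle → -1, Bottom → -6; maximin = -1.
Column maxima: L → -1, C → 3, R → 5; minimax = -1.
Since maximin = minimax = -1, there is a saddle point and the value is -1.

-1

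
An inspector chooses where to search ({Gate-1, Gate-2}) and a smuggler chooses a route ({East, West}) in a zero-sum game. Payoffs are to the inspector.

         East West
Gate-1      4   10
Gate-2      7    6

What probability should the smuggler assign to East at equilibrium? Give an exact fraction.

4/7

Row minima: Gate-1 → 4, Gate-2 → 6; maximin = 6.
Column maxima: East → 7, West → 10; minimax = 7.
6 ≠ 7, so there is no saddle point; optimal play is mixed.
Let the inspector play Gate-1 with probability p. Expected payoff against East: 4p + 7(1−p) = −3p + 7; against West: 10p + 6(1−p) = 4p + 6.
Setting these equal: −3p + 7 = 4p + 6 ⇒ −7p = -1 ⇒ p = 1/7, and the value is (-3)·(1/7) + 7 = 46/7.
For the smuggler: with q = P(East), equating Gate-1's and Gate-2's payoffs gives −6q + 10 = q + 6 ⇒ q = 4/7.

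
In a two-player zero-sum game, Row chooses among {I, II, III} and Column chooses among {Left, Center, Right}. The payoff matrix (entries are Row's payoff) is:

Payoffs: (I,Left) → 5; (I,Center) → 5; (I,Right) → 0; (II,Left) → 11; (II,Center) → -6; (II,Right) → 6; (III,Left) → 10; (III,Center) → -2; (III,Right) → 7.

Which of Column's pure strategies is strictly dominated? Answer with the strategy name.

Right holds Row's payoff strictly below Left in every row: 0 < 5, 6 < 11, 7 < 10.
So Left is strictly dominated for Column.

Left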